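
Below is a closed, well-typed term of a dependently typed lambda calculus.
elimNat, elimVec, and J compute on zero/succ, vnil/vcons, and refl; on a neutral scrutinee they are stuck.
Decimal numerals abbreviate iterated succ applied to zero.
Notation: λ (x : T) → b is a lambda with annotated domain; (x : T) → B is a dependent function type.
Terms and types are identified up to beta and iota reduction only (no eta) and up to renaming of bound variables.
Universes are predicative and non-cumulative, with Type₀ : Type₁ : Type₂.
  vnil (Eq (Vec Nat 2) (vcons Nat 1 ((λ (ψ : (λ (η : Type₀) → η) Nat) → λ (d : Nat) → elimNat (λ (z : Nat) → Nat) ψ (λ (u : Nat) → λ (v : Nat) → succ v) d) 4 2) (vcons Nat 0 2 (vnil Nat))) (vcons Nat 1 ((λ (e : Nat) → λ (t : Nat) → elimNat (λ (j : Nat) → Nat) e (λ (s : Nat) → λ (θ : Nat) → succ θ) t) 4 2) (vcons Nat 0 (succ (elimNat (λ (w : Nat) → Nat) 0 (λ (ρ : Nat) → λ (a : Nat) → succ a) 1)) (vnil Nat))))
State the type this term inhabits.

the term's type:
  Vec (Eq (Vec Nat 2) (vcons Nat 1 6 (vcons Nat 0 2 (vnil Nat))) (vcons Nat 1 6 (vcons Nat 0 2 (vnil Nat)))) 0


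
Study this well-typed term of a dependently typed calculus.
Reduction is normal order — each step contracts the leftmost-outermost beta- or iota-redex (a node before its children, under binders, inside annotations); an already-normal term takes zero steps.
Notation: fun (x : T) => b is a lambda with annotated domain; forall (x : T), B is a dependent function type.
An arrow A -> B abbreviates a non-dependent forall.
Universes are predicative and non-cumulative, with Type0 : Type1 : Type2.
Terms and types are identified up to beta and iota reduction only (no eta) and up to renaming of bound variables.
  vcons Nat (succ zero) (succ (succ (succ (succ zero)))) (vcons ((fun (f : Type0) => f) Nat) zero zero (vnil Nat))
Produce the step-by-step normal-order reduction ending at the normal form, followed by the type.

normal-order reduction:
  vcons Nat (succ zero) (succ (succ (succ (succ zero)))) (vcons ((fun (f : Type0) => f) Nat) zero zero (vnil Nat))
  ~> vcons Nat (succ zero) (succ (succ (succ (succ zero)))) (vcons Nat zero zero (vnil Nat))
type:
  Vec Nat (succ (succ zero))


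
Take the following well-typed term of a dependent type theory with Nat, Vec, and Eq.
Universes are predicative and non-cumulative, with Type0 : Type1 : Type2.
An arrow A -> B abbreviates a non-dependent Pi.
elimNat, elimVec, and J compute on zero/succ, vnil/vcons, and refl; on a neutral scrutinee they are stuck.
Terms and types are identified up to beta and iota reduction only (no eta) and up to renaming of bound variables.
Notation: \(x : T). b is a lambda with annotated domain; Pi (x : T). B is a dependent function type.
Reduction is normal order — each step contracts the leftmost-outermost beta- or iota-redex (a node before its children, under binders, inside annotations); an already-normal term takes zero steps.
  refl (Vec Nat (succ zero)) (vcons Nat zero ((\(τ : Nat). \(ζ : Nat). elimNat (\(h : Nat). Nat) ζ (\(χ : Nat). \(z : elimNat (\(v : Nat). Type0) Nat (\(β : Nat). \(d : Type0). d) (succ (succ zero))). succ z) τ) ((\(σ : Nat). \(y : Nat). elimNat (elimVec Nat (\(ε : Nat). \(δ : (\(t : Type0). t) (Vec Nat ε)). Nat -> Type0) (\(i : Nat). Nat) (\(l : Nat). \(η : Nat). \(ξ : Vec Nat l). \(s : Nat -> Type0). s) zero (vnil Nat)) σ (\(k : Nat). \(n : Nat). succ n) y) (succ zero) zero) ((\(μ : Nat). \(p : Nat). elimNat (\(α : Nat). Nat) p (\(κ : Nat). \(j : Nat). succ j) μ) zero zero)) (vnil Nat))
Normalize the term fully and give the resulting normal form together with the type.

resulting normal form:
  refl (Vec Nat (succ zero)) (vcons Nat zero (succ zero) (vnil Nat))
inferred type:
  Eq (Vec Nat (succ zero)) (vcons Nat zero (succ zero) (vnil Nat)) (vcons Nat zero (succ zero) (vnil Nat))
observation: 19 normal-order steps separate the term from its normal form.


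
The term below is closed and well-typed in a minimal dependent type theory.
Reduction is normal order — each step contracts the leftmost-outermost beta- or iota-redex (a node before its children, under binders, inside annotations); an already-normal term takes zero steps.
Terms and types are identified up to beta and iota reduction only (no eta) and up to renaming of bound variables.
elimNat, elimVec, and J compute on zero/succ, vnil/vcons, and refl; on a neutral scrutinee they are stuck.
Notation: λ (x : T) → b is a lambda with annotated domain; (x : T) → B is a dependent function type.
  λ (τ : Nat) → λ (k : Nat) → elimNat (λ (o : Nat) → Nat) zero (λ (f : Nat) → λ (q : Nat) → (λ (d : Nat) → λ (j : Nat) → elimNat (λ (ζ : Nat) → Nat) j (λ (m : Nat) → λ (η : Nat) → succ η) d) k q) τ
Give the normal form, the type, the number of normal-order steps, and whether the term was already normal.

reduced normal form:
  λ (τ : Nat) → λ (k : Nat) → elimNat (λ (o : Nat) → Nat) zero (λ (f : Nat) → λ (q : Nat) → elimNat (λ (d : Nat) → Nat) q (λ (j : Nat) → λ (ζ : Nat) → succ ζ) k) τ
the term's type:
  (τ : Nat) → (k : Nat) → Nat
normal-order step count: 2
already normal: no
first redex: a beta-redex


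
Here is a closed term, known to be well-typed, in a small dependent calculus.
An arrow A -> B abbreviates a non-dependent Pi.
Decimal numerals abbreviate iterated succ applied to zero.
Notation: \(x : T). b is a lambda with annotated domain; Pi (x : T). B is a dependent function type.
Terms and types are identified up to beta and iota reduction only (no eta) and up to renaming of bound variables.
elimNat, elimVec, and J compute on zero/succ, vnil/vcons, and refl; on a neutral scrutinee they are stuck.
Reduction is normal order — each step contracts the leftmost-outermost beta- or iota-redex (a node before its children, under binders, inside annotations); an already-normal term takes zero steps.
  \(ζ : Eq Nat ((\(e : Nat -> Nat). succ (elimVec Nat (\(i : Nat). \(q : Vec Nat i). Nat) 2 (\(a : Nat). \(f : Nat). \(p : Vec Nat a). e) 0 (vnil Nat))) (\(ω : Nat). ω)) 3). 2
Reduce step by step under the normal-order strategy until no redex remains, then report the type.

normal-order reduction:
  \(ζ : Eq Nat ((\(e : Nat -> Nat). succ (elimVec Nat (\(i : Nat). \(q : Vec Nat i). Nat) 2 (\(a : Nat). \(f : Nat). \(p : Vec Nat a). e) 0 (vnil Nat))) (\(ω : Nat). ω)) 3). 2
  ~> \(ζ : Eq Nat (succ (elimVec Nat (\(e : Nat). \(i : Vec Nat e). Nat) 2 (\(q : Nat). \(a : Nat). \(f : Vec Nat q). \(p : Nat). p) 0 (vnil Nat))) 3). 2
  ~> \(ζ : Eq Nat 3 3). 2
the term's type:
  Eq Nat 3 3 -> Nat


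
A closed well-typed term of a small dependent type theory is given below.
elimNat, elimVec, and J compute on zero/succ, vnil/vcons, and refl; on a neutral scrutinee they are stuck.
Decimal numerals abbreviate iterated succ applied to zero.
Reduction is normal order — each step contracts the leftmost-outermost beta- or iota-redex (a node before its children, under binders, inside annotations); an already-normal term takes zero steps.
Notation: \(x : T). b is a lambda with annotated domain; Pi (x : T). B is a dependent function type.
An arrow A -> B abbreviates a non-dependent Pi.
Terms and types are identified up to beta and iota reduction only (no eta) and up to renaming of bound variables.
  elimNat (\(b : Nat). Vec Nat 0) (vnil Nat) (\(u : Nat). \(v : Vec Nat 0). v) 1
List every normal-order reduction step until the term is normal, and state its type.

normal-order reduction sequence:
  elimNat (\(b : Nat). Vec Nat 0) (vnil Nat) (\(u : Nat). \(v : Vec Nat 0). v) 1
  ~> (\(b : Nat). \(u : Vec Nat 0). u) 0 (elimNat (\(v : Nat). Vec Nat 0) (vnil Nat) (\(t : Nat). \(α : Vec Nat 0). α) 0)
  ~> (\(b : Vec Nat 0). b) (elimNat (\(u : Nat). Vec Nat 0) (vnil Nat) (\(v : Nat). \(t : Vec Nat 0). t) 0)
  ~> elimNat (\(b : Nat). Vec Nat 0) (vnil Nat) (\(u : Nat). \(v : Vec Nat 0). v) 0
  ~> vnil Nat
inferred type:
  Vec Nat 0


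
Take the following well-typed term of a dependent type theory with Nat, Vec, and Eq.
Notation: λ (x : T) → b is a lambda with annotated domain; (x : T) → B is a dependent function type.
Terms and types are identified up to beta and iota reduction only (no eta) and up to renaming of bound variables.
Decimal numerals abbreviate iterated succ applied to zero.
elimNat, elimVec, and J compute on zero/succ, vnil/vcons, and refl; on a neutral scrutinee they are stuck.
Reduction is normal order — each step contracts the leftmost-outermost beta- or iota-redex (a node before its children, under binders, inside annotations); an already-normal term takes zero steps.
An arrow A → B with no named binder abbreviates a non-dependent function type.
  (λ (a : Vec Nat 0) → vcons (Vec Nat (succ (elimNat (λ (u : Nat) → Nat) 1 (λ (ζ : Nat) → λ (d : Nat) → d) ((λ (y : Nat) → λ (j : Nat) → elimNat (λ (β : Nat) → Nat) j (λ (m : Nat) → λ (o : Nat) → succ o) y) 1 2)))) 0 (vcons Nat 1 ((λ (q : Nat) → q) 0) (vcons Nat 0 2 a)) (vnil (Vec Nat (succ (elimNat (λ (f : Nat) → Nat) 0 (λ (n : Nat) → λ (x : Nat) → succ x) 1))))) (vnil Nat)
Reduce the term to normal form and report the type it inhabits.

resulting normal form:
  vcons (Vec Nat 2) 0 (vcons Nat 1 0 (vcons Nat 0 2 (vnil Nat))) (vnil (Vec Nat 2))
the term's type:
  Vec (Vec Nat 2) 1
observation: reduction starts at a beta-redex, and 22 normal-order steps reach the normal form.


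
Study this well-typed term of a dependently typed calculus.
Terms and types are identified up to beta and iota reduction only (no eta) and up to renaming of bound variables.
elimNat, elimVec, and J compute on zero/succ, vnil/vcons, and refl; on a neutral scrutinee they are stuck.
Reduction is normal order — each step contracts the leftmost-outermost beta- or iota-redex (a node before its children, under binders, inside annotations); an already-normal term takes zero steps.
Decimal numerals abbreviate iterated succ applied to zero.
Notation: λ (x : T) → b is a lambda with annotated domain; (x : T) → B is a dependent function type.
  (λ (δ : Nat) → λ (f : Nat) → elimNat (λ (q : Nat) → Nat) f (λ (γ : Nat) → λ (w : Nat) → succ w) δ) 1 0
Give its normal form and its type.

resulting normal form:
  1
type:
  Nat
observation: normalization takes exactly 6 steps under the normal-order strategy.


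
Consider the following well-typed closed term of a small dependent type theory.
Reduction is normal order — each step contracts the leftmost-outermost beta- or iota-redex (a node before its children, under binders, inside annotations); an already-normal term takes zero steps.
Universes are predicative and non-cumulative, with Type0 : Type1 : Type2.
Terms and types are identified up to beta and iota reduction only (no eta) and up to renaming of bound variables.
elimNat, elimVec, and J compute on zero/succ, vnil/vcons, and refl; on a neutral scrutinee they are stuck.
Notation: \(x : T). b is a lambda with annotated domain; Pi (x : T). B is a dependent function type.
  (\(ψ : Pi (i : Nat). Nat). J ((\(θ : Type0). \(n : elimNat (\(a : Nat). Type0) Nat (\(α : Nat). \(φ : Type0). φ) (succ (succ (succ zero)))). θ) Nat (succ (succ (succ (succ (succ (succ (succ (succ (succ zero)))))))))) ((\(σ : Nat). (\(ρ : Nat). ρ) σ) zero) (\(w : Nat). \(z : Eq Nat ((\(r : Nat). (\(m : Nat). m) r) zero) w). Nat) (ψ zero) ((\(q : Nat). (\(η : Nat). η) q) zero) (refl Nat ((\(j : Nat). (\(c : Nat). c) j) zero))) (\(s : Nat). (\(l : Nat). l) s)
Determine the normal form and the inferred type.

reduced normal form:
  zero
the term's type:
  Nat


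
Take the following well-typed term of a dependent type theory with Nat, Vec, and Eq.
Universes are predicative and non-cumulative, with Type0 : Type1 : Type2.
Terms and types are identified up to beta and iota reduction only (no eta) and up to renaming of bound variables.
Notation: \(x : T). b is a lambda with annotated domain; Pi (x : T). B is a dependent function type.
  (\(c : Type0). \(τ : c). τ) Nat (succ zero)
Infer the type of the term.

type:
  Nat


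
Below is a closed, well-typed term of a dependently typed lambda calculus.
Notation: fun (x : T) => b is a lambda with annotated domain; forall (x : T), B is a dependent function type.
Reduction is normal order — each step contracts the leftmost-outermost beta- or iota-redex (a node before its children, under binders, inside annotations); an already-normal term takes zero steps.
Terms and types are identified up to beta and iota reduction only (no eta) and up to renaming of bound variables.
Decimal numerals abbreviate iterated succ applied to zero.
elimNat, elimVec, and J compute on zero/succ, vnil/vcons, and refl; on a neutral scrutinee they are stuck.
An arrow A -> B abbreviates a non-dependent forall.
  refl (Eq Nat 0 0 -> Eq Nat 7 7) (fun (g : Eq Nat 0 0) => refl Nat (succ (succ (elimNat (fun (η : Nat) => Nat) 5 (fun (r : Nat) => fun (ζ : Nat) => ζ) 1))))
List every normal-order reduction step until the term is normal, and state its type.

reduction (normal order):
  refl (Eq Nat 0 0 -> Eq Nat 7 7) (fun (g : Eq Nat 0 0) => refl Nat (succ (succ (elimNat (fun (η : Nat) => Nat) 5 (fun (r : Nat) => fun (ζ : Nat) => ζ) 1))))
  ~> refl (Eq Nat 0 0 -> Eq Nat 7 7) (fun (g : Eq Nat 0 0) => refl Nat (succ (succ ((fun (η : Nat) => fun (r : Nat) => r) 0 (elimNat (fun (ζ : Nat) => Nat) 5 (fun (ξ : Nat) => fun (ε : Nat) => ε) 0)))))
  ~> refl (Eq Nat 0 0 -> Eq Nat 7 7) (fun (g : Eq Nat 0 0) => refl Nat (succ (succ ((fun (η : Nat) => η) (elimNat (fun (r : Nat) => Nat) 5 (fun (ζ : Nat) => fun (ξ : Nat) => ξ) 0)))))
  ~> refl (Eq Nat 0 0 -> Eq Nat 7 7) (fun (g : Eq Nat 0 0) => refl Nat (succ (succ (elimNat (fun (η : Nat) => Nat) 5 (fun (r : Nat) => fun (ζ : Nat) => ζ) 0))))
  ~> refl (Eq Nat 0 0 -> Eq Nat 7 7) (fun (g : Eq Nat 0 0) => refl Nat 7)
inferred type:
  Eq (Eq Nat 0 0 -> Eq Nat 7 7) (fun (g : Eq Nat 0 0) => refl Nat 7) (fun (η : Eq Nat 0 0) => refl Nat 7)


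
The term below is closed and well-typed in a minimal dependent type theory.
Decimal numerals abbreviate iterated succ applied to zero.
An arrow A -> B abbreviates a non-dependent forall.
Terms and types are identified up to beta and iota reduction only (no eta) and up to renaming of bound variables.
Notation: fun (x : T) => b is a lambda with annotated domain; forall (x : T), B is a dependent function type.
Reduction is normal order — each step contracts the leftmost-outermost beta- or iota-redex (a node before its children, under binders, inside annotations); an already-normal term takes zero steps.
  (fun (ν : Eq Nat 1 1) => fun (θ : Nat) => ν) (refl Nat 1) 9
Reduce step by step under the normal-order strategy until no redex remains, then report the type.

normal-order reduction sequence:
  (fun (ν : Eq Nat 1 1) => fun (θ : Nat) => ν) (refl Nat 1) 9
  ~> (fun (ν : Nat) => refl Nat 1) 9
  ~> refl Nat 1
the term's type:
  Eq Nat 1 1


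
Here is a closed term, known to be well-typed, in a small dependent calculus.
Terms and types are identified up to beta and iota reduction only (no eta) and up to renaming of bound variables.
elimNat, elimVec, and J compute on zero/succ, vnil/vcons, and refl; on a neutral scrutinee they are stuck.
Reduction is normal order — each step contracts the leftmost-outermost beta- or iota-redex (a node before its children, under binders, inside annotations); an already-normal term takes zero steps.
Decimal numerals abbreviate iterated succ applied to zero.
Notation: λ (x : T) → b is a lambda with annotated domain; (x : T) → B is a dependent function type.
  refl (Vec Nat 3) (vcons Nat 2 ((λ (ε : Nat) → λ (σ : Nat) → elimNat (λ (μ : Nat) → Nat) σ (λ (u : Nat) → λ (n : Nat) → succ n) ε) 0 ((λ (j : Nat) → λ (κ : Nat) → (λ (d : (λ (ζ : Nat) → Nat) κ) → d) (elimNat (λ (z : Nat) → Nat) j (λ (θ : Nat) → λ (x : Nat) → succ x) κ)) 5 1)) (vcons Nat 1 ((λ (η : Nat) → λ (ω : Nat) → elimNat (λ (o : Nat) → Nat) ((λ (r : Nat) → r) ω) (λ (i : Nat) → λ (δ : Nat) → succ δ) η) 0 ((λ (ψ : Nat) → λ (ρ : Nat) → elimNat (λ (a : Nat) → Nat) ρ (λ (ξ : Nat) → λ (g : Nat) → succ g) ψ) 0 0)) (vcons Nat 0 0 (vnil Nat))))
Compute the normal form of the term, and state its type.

reduced normal form:
  refl (Vec Nat 3) (vcons Nat 2 6 (vcons Nat 1 0 (vcons Nat 0 0 (vnil Nat))))
type:
  Eq (Vec Nat 3) (vcons Nat 2 6 (vcons Nat 1 0 (vcons Nat 0 0 (vnil Nat)))) (vcons Nat 2 6 (vcons Nat 1 0 (vcons Nat 0 0 (vnil Nat))))


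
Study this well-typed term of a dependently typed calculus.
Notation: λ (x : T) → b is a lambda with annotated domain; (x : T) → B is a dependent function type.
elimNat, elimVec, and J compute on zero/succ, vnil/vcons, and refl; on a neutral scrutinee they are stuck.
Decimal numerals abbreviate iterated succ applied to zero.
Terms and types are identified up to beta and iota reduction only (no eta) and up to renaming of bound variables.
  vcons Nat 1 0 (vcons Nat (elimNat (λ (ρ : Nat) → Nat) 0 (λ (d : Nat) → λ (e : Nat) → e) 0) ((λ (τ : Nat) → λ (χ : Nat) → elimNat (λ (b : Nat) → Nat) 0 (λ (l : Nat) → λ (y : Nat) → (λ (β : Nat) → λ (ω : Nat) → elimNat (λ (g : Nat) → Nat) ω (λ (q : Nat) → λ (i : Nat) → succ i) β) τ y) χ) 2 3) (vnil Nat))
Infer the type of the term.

the term's type:
  Vec Nat 2


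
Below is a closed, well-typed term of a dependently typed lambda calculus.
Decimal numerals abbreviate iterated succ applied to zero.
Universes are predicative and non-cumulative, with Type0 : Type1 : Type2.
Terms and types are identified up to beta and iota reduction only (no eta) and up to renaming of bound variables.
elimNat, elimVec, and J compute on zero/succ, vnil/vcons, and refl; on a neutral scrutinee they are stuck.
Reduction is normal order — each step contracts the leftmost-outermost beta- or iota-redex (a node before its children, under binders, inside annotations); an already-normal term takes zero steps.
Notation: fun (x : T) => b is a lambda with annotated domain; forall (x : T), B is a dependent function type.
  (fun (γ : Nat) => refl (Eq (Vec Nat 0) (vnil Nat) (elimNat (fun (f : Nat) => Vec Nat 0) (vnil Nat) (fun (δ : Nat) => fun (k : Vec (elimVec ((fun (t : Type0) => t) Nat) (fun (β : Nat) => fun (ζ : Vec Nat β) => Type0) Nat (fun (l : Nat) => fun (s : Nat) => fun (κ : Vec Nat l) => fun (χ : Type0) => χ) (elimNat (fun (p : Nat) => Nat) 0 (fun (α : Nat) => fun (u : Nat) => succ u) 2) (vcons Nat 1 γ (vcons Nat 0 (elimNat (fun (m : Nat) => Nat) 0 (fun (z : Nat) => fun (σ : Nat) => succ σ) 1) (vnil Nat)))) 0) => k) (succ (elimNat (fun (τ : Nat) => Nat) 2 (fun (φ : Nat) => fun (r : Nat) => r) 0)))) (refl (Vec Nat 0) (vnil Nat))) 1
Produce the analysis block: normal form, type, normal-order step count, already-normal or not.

resulting normal form:
  refl (Eq (Vec Nat 0) (vnil Nat) (vnil Nat)) (refl (Vec Nat 0) (vnil Nat))
inferred type:
  Eq (Eq (Vec Nat 0) (vnil Nat) (vnil Nat)) (refl (Vec Nat 0) (vnil Nat)) (refl (Vec Nat 0) (vnil Nat))
steps to reach normal form (normal order): 23
term was already normal: no
first contracted redex: a beta-redex


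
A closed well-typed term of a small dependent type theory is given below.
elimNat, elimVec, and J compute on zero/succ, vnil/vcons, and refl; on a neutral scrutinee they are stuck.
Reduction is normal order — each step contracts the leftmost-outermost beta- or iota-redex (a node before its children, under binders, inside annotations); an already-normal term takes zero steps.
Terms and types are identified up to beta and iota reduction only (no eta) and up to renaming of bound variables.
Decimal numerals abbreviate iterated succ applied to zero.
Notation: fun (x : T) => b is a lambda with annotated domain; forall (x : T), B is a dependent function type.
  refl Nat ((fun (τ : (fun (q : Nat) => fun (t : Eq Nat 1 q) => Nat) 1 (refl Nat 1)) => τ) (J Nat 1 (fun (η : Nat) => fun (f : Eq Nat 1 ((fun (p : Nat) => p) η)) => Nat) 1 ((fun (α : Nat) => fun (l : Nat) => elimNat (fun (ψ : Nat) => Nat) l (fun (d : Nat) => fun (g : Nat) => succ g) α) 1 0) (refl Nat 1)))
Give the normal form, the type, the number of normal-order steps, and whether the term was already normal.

reduced normal form:
  refl Nat 1
the term's type:
  Eq Nat 1 1
reduction steps (normal order): 2
already normal: no
first contracted redex: a beta-redex


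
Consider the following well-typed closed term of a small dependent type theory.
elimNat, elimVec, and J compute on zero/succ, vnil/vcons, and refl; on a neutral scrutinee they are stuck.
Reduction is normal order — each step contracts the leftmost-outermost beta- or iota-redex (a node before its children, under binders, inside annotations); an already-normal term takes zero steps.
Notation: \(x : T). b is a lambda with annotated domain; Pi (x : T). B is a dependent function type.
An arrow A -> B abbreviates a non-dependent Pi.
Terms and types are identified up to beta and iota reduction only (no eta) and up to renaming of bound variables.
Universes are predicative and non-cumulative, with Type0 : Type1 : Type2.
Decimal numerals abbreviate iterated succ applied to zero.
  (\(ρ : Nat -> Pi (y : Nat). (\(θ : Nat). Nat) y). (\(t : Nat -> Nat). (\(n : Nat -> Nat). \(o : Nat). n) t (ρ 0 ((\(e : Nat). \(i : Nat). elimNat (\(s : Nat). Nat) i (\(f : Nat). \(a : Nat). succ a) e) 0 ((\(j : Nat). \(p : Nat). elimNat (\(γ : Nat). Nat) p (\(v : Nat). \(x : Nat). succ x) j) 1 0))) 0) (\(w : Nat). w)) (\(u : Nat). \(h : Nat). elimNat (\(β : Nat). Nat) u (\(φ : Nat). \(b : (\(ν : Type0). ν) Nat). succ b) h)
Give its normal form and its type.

resulting normal form:
  0
the term's type:
  Nat
observation: 5 normal-order steps normalize the term, beginning with a beta-redex.


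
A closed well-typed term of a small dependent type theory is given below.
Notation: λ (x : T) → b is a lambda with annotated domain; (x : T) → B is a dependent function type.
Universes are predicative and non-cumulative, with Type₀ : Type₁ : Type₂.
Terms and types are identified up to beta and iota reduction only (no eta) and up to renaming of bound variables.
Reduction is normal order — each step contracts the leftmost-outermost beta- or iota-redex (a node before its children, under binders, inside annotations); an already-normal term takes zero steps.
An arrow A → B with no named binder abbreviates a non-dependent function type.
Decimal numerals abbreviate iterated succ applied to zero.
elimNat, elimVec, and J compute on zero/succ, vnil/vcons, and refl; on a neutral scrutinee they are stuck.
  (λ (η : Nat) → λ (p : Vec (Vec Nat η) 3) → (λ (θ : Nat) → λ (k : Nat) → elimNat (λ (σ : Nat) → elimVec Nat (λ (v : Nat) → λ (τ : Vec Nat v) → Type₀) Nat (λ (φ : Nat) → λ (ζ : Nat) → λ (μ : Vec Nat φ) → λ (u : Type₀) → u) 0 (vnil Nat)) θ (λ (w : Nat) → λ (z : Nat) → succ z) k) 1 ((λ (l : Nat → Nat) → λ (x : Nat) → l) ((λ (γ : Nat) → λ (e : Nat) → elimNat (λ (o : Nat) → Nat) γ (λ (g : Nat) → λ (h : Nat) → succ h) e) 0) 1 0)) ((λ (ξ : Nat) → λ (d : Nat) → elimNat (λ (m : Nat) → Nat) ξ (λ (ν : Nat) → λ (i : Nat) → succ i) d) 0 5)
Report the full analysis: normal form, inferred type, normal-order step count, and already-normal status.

normal form:
  λ (η : Vec (Vec Nat 5) 3) → 1
the term's type:
  Vec (Vec Nat 5) 3 → Nat
reduction steps (normal order): 28
started in normal form: no
first redex: a beta-redex


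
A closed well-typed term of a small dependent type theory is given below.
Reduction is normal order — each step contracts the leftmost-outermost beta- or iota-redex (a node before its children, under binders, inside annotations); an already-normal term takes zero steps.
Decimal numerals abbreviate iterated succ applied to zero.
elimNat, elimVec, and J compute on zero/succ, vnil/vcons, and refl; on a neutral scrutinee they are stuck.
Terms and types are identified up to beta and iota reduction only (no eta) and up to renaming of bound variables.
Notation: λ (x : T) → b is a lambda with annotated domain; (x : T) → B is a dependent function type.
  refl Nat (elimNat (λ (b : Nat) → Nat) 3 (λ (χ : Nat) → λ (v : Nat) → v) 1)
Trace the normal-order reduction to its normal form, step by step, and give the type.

normal-order reduction:
  refl Nat (elimNat (λ (b : Nat) → Nat) 3 (λ (χ : Nat) → λ (v : Nat) → v) 1)
  ~> refl Nat ((λ (b : Nat) → λ (χ : Nat) → χ) 0 (elimNat (λ (v : Nat) → Nat) 3 (λ (q : Nat) → λ (d : Nat) → d) 0))
  ~> refl Nat ((λ (b : Nat) → b) (elimNat (λ (χ : Nat) → Nat) 3 (λ (v : Nat) → λ (q : Nat) → q) 0))
  ~> refl Nat (elimNat (λ (b : Nat) → Nat) 3 (λ (χ : Nat) → λ (v : Nat) → v) 0)
  ~> refl Nat 3
the term's type:
  Eq Nat 3 3


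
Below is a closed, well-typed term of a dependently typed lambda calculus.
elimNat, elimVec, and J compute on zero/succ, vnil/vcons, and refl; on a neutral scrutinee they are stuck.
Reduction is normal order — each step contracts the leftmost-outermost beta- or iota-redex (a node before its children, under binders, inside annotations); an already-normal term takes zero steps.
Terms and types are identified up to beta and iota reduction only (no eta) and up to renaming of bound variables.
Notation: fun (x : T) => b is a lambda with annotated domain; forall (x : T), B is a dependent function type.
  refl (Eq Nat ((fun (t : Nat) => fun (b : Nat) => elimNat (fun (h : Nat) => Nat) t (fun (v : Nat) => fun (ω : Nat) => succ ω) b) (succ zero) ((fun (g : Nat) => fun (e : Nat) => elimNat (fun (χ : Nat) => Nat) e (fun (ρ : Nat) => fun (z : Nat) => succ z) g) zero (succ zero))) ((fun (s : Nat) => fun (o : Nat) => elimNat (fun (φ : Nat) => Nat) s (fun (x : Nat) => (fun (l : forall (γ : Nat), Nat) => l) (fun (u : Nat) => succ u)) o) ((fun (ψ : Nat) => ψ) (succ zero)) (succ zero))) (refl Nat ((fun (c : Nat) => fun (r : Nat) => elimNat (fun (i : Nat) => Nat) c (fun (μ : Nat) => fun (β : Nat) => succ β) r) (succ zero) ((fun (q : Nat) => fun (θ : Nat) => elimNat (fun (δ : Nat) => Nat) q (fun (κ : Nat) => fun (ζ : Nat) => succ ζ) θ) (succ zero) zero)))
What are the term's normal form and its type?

reduced normal form:
  refl (Eq Nat (succ (succ zero)) (succ (succ zero))) (refl Nat (succ (succ zero)))
the term's type:
  Eq (Eq Nat (succ (succ zero)) (succ (succ zero))) (refl Nat (succ (succ zero))) (refl Nat (succ (succ zero)))
observation: reduction starts at a beta-redex, and 26 normal-order steps reach the normal form.


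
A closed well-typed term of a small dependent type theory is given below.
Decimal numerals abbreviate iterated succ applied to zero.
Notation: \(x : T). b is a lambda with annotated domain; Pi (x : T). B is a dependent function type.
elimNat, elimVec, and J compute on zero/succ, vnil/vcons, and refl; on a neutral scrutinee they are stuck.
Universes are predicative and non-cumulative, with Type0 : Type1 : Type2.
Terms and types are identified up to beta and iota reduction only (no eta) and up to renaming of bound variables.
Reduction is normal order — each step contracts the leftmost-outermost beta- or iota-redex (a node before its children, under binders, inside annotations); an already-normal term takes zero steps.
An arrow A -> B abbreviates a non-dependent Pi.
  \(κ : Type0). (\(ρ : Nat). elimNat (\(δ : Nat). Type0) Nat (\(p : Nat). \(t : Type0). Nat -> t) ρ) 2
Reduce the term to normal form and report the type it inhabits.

reduced normal form:
  \(κ : Type0). Nat -> Nat -> Nat
inferred type:
  Type0 -> Type0
observation: normalization takes exactly 8 steps under the normal-order strategy.


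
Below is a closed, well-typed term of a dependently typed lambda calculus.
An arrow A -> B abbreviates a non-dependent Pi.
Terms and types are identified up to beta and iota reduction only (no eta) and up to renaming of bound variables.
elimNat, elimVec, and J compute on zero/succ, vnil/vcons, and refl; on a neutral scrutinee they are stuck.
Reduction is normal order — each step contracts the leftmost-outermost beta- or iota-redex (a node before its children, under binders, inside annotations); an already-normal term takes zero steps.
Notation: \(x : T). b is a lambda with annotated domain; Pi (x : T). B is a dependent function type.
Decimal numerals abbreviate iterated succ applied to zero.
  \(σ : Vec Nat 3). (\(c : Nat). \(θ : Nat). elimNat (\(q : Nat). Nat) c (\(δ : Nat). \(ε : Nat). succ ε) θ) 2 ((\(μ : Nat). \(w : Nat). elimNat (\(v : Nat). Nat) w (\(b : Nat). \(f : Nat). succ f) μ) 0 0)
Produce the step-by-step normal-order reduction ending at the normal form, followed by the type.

normal-order reduction sequence:
  \(σ : Vec Nat 3). (\(c : Nat). \(θ : Nat). elimNat (\(q : Nat). Nat) c (\(δ : Nat). \(ε : Nat). succ ε) θ) 2 ((\(μ : Nat). \(w : Nat). elimNat (\(v : Nat). Nat) w (\(b : Nat). \(f : Nat). succ f) μ) 0 0)
  ~> \(σ : Vec Nat 3). (\(c : Nat). elimNat (\(θ : Nat). Nat) 2 (\(q : Nat). \(δ : Nat). succ δ) c) ((\(ε : Nat). \(μ : Nat). elimNat (\(w : Nat). Nat) μ (\(v : Nat). \(b : Nat). succ b) ε) 0 0)
  ~> \(σ : Vec Nat 3). elimNat (\(c : Nat). Nat) 2 (\(θ : Nat). \(q : Nat). succ q) ((\(δ : Nat). \(ε : Nat). elimNat (\(μ : Nat). Nat) ε (\(w : Nat). \(v : Nat). succ v) δ) 0 0)
  ~> \(σ : Vec Nat 3). elimNat (\(c : Nat). Nat) 2 (\(θ : Nat). \(q : Nat). succ q) ((\(δ : Nat). elimNat (\(ε : Nat). Nat) δ (\(μ : Nat). \(w : Nat). succ w) 0) 0)
  ~> \(σ : Vec Nat 3). elimNat (\(c : Nat). Nat) 2 (\(θ : Nat). \(q : Nat). succ q) (elimNat (\(δ : Nat). Nat) 0 (\(ε : Nat). \(μ : Nat). succ μ) 0)
  ~> \(σ : Vec Nat 3). elimNat (\(c : Nat). Nat) 2 (\(θ : Nat). \(q : Nat). succ q) 0
  ~> \(σ : Vec Nat 3). 2
inferred type:
  Vec Nat 3 -> Nat


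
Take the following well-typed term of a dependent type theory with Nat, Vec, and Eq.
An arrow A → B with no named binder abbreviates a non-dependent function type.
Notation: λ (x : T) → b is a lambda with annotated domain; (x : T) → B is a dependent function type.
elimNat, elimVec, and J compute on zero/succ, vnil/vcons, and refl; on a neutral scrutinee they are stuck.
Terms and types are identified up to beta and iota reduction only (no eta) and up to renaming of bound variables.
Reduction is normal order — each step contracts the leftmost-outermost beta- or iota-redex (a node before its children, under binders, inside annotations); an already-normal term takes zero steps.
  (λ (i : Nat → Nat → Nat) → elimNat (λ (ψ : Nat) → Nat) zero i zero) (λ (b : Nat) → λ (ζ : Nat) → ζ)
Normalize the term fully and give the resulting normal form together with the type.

normal form:
  zero
inferred type:
  Nat
observation: 2 normal-order steps separate the term from its normal form.


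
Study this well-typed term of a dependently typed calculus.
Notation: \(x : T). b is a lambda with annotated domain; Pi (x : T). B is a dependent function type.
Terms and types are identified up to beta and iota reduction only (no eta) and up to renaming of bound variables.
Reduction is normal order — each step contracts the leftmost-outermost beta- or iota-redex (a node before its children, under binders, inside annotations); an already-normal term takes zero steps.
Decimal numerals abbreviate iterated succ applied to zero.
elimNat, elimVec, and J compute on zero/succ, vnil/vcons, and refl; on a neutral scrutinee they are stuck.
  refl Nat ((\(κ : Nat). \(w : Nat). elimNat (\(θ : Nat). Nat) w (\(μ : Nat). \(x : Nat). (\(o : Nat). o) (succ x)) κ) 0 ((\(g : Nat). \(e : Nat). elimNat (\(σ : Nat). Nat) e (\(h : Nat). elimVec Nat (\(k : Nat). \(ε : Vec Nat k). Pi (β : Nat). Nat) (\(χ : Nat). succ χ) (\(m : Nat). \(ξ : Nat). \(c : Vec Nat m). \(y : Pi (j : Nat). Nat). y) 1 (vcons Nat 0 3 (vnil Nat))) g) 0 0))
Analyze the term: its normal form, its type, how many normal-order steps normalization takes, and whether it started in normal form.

normal form:
  refl Nat 0
the term's type:
  Eq Nat 0 0
reduction steps (normal order): 6
already normal: no
first contracted redex: a beta-redex


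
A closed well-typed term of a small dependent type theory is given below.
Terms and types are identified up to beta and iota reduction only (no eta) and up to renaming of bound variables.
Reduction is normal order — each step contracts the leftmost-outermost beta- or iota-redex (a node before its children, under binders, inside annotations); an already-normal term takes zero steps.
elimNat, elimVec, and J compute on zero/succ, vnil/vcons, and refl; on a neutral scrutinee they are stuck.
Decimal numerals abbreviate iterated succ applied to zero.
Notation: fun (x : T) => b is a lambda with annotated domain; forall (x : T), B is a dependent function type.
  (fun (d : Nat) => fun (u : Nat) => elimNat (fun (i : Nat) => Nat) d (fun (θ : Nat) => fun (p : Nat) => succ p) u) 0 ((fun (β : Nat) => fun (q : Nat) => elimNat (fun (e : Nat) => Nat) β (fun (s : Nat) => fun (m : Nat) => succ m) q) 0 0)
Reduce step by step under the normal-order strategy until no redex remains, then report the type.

normal-order reduction:
  (fun (d : Nat) => fun (u : Nat) => elimNat (fun (i : Nat) => Nat) d (fun (θ : Nat) => fun (p : Nat) => succ p) u) 0 ((fun (β : Nat) => fun (q : Nat) => elimNat (fun (e : Nat) => Nat) β (fun (s : Nat) => fun (m : Nat) => succ m) q) 0 0)
  ~> (fun (d : Nat) => elimNat (fun (u : Nat) => Nat) 0 (fun (i : Nat) => fun (θ : Nat) => succ θ) d) ((fun (p : Nat) => fun (β : Nat) => elimNat (fun (q : Nat) => Nat) p (fun (e : Nat) => fun (s : Nat) => succ s) β) 0 0)
  ~> elimNat (fun (d : Nat) => Nat) 0 (fun (u : Nat) => fun (i : Nat) => succ i) ((fun (θ : Nat) => fun (p : Nat) => elimNat (fun (β : Nat) => Nat) θ (fun (q : Nat) => fun (e : Nat) => succ e) p) 0 0)
  ~> elimNat (fun (d : Nat) => Nat) 0 (fun (u : Nat) => fun (i : Nat) => succ i) ((fun (θ : Nat) => elimNat (fun (p : Nat) => Nat) 0 (fun (β : Nat) => fun (q : Nat) => succ q) θ) 0)
  ~> elimNat (fun (d : Nat) => Nat) 0 (fun (u : Nat) => fun (i : Nat) => succ i) (elimNat (fun (θ : Nat) => Nat) 0 (fun (p : Nat) => fun (β : Nat) => succ β) 0)
  ~> elimNat (fun (d : Nat) => Nat) 0 (fun (u : Nat) => fun (i : Nat) => succ i) 0
  ~> 0
inferred type:
  Nat


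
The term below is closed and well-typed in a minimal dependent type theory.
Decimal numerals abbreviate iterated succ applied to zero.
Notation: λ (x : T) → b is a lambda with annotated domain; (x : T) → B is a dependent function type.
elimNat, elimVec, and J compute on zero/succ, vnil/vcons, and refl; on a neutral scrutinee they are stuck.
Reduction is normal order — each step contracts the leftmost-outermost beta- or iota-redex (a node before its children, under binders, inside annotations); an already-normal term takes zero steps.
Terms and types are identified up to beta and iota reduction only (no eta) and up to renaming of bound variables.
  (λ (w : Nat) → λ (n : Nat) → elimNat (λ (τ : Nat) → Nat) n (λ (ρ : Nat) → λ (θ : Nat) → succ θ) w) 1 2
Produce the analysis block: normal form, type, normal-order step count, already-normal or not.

normal form:
  3
the term's type:
  Nat
normal-order step count: 6
term was already normal: no
first redex: a beta-redex


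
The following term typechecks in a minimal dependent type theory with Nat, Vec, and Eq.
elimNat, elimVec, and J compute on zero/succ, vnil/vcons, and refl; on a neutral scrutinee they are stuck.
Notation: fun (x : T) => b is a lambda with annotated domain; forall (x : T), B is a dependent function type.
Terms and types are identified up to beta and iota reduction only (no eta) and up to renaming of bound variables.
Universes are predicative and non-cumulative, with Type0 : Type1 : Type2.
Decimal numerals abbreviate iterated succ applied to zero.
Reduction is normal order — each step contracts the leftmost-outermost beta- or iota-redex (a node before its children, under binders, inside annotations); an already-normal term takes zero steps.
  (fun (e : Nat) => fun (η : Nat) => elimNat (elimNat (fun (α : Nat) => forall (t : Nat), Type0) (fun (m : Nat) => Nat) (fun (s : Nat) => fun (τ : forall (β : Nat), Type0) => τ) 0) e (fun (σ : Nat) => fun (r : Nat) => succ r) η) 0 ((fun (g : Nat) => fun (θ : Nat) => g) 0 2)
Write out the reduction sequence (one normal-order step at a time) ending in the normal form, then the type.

normal-order reduction:
  (fun (e : Nat) => fun (η : Nat) => elimNat (elimNat (fun (α : Nat) => forall (t : Nat), Type0) (fun (m : Nat) => Nat) (fun (s : Nat) => fun (τ : forall (β : Nat), Type0) => τ) 0) e (fun (σ : Nat) => fun (r : Nat) => succ r) η) 0 ((fun (g : Nat) => fun (θ : Nat) => g) 0 2)
  ~> (fun (e : Nat) => elimNat (elimNat (fun (η : Nat) => forall (α : Nat), Type0) (fun (t : Nat) => Nat) (fun (m : Nat) => fun (s : forall (τ : Nat), Type0) => s) 0) 0 (fun (β : Nat) => fun (σ : Nat) => succ σ) e) ((fun (r : Nat) => fun (g : Nat) => r) 0 2)
  ~> elimNat (elimNat (fun (e : Nat) => forall (η : Nat), Type0) (fun (α : Nat) => Nat) (fun (t : Nat) => fun (m : forall (s : Nat), Type0) => m) 0) 0 (fun (τ : Nat) => fun (β : Nat) => succ β) ((fun (σ : Nat) => fun (r : Nat) => σ) 0 2)
  ~> elimNat (fun (e : Nat) => Nat) 0 (fun (η : Nat) => fun (α : Nat) => succ α) ((fun (t : Nat) => fun (m : Nat) => t) 0 2)
  ~> elimNat (fun (e : Nat) => Nat) 0 (fun (η : Nat) => fun (α : Nat) => succ α) ((fun (t : Nat) => 0) 2)
  ~> elimNat (fun (e : Nat) => Nat) 0 (fun (η : Nat) => fun (α : Nat) => succ α) 0
  ~> 0
inferred type:
  Nat


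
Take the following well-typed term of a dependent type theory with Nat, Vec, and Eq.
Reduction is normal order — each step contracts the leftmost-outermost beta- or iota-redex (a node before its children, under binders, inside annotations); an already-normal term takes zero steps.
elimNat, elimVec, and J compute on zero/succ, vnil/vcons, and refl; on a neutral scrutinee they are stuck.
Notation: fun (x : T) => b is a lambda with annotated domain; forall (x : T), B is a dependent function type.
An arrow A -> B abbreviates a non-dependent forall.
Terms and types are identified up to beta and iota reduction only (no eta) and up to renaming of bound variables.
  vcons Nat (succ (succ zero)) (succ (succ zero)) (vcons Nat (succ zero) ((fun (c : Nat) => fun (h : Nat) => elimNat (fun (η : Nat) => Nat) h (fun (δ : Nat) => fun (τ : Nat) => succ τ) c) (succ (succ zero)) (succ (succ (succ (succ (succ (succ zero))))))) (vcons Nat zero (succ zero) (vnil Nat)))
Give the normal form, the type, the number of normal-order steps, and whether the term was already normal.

normal form:
  vcons Nat (succ (succ zero)) (succ (succ zero)) (vcons Nat (succ zero) (succ (succ (succ (succ (succ (succ (succ (succ zero)))))))) (vcons Nat zero (succ zero) (vnil Nat)))
inferred type:
  Vec Nat (succ (succ (succ zero)))
normal-order step count: 9
term was already normal: no
first redex: a beta-redex


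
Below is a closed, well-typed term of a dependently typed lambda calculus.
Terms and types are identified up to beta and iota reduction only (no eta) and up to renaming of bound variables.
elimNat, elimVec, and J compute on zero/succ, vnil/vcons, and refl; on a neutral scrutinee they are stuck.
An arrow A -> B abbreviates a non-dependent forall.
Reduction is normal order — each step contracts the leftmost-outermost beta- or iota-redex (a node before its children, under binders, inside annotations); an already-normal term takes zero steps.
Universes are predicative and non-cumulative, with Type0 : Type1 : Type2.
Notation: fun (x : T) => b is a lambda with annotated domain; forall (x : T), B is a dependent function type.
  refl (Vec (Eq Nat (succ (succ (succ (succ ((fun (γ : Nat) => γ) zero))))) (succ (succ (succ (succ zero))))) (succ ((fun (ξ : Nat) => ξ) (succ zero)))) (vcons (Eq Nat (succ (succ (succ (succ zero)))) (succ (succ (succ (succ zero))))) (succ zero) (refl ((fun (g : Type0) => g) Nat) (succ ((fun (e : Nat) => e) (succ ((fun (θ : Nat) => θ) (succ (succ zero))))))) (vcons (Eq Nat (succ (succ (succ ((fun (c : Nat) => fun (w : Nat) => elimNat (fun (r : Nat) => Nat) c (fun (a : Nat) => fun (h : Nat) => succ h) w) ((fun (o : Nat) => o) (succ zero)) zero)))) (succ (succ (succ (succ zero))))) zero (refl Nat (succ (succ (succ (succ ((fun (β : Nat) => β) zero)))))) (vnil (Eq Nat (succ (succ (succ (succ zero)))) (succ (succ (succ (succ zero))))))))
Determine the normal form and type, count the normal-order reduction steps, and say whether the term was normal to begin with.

resulting normal form:
  refl (Vec (Eq Nat (succ (succ (succ (succ zero)))) (succ (succ (succ (succ zero))))) (succ (succ zero))) (vcons (Eq Nat (succ (succ (succ (succ zero)))) (succ (succ (succ (succ zero))))) (succ zero) (refl Nat (succ (succ (succ (succ zero))))) (vcons (Eq Nat (succ (succ (succ (succ zero)))) (succ (succ (succ (succ zero))))) zero (refl Nat (succ (succ (succ (succ zero))))) (vnil (Eq Nat (succ (succ (succ (succ zero)))) (succ (succ (succ (succ zero))))))))
the term's type:
  Eq (Vec (Eq Nat (succ (succ (succ (succ zero)))) (succ (succ (succ (succ zero))))) (succ (succ zero))) (vcons (Eq Nat (succ (succ (succ (succ zero)))) (succ (succ (succ (succ zero))))) (succ zero) (refl Nat (succ (succ (succ (succ zero))))) (vcons (Eq Nat (succ (succ (succ (succ zero)))) (succ (succ (succ (succ zero))))) zero (refl Nat (succ (succ (succ (succ zero))))) (vnil (Eq Nat (succ (succ (succ (succ zero)))) (succ (succ (succ (succ zero)))))))) (vcons (Eq Nat (succ (succ (succ (succ zero)))) (succ (succ (succ (succ zero))))) (succ zero) (refl Nat (succ (succ (succ (succ zero))))) (vcons (Eq Nat (succ (succ (succ (succ zero)))) (succ (succ (succ (succ zero))))) zero (refl Nat (succ (succ (succ (succ zero))))) (vnil (Eq Nat (succ (succ (succ (succ zero)))) (succ (succ (succ (succ zero))))))))
normal-order step count: 10
started in normal form: no
first contracted redex: a beta-redex
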